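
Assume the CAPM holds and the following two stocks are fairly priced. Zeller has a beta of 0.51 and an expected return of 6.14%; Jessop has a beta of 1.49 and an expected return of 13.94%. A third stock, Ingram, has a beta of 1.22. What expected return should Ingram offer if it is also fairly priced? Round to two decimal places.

11.79%

MRP (SML slope) = (13.94% − 6.14%) / (1.49 − 0.51) = 7.80% / 0.98 = 7.9592%
R_f (intercept) = 6.14% − 0.51 × 7.9592% = 2.0808%
E(R_Ingram) = R_f + β × MRP = 2.0808% + 1.22 × 7.9592% = 11.79%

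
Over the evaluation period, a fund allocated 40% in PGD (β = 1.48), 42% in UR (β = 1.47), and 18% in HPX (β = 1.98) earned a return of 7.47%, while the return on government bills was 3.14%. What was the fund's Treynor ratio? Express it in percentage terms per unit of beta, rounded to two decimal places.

2.77%

β_P = 0.40×1.48 + 0.42×1.47 + 0.18×1.98 = 1.5658
Treynor = (R_P − R_f) / β_P = (7.47% − 3.14%) / 1.5658 = 4.33% / 1.5658 = 2.77%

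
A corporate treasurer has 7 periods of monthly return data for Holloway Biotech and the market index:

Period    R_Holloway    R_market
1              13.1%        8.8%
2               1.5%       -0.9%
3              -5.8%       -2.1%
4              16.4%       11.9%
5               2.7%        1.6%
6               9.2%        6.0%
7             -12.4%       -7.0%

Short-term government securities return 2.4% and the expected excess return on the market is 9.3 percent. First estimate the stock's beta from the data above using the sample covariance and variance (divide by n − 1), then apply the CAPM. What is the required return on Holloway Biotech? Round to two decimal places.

16.60%

Mean R_i = (13.1 + 1.5 − 5.8 + 16.4 + 2.7 + 9.2 − 12.4) / 7 = 3.5286%
Mean R_m = (8.8 − 0.9 − 2.1 + 11.9 + 1.6 + 6.0 − 7.0) / 7 = 2.6143%
Σ(R_i − R̄_i)(R_m − R̄_m) = 403.0171  ⇒  Cov = 403.0171 / 6 = 67.1695
Σ(R_m − R̄_m)² = 263.9886  ⇒  Var(R_m) = 263.9886 / 6 = 43.9981
β = Cov / Var(R_m) = 67.1695 / 43.9981 = 1.5266
E(R) = R_f + β × MRP = 2.4% + 1.5266 × 9.3% = 16.60%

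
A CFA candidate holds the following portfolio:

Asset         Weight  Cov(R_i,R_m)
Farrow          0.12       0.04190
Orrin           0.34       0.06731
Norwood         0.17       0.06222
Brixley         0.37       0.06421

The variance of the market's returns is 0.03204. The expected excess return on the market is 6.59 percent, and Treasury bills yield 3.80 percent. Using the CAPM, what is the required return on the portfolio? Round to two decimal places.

16.60%

β_Farrow = 0.04190 / 0.03204 = 1.3077
β_Orrin = 0.06731 / 0.03204 = 2.1008
β_Norwood = 0.06222 / 0.03204 = 1.9419
β_Brixley = 0.06421 / 0.03204 = 2.0041
β_P = Σ w_i β_i = 0.12×1.3077 + 0.34×2.1008 + 0.17×1.9419 + 0.37×2.0041 = 1.9428
E(R_P) = R_f + β_P × MRP = 3.80% + 1.9428 × 6.59% = 16.60%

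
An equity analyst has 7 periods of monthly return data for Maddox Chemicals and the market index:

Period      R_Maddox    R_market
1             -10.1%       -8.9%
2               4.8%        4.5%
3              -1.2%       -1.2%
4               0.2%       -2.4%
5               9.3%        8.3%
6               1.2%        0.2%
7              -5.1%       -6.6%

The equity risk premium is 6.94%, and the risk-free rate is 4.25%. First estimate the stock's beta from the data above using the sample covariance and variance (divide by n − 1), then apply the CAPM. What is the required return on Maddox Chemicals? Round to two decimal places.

11.48%

Mean R_i = (-10.1 + 4.8 − 1.2 + 0.2 + 9.3 + 1.2 − 5.1) / 7 = -0.1286%
Mean R_m = (-8.9 + 4.5 − 1.2 − 2.4 + 8.3 + 0.2 − 6.6) / 7 = -0.8714%
Σ(R_i − R̄_i)(R_m − R̄_m) = 222.7557  ⇒  Cov = 222.7557 / 6 = 37.1260
Σ(R_m − R̄_m)² = 213.8343  ⇒  Var(R_m) = 213.8343 / 6 = 35.6391
β = Cov / Var(R_m) = 37.1260 / 35.6391 = 1.0417
E(R) = R_f + β × MRP = 4.25% + 1.0417 × 6.94% = 11.48%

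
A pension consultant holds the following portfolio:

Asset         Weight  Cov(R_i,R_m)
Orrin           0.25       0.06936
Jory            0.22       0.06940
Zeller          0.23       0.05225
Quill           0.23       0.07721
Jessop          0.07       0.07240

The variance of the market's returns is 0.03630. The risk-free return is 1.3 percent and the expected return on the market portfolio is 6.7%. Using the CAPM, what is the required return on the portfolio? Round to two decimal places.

11.33%

β_Orrin = 0.06936 / 0.03630 = 1.9107
β_Jory = 0.06940 / 0.03630 = 1.9118
β_Zeller = 0.05225 / 0.03630 = 1.4394
β_Quill = 0.07721 / 0.03630 = 2.1270
β_Jessop = 0.07240 / 0.03630 = 1.9945
β_P = Σ w_i β_i = 0.25×1.9107 + 0.22×1.9118 + 0.23×1.4394 + 0.23×2.1270 + 0.07×1.9945 = 1.8582
MRP = 6.7% − 1.3% = 5.40%
E(R_P) = R_f + β_P × MRP = 1.3% + 1.8582 × 5.4% = 11.33%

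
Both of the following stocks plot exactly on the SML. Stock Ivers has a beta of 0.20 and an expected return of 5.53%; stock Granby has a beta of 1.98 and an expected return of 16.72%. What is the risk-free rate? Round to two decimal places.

4.27%

Both satisfy E(R) = R_f + β·MRP, so the slope of the SML is
MRP = (16.72% − 5.53%) / (1.98 − 0.20) = 11.19% / 1.78 = 6.2865%
R_f = E(R_Ivers) − β_Ivers·MRP = 5.53% − 0.20 × 6.2865% = 4.2727%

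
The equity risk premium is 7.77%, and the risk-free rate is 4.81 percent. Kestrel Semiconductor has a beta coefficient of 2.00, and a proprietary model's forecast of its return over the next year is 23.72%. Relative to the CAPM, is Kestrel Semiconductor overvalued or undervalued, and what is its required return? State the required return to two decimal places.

Required return = R_f + β·MRP = 4.81% + 2.00 × 7.77% = 20.35%
Forecast 23.72% > required 20.35% → the stock plots above the SML → undervalued.

Undervalued; required return 20.35%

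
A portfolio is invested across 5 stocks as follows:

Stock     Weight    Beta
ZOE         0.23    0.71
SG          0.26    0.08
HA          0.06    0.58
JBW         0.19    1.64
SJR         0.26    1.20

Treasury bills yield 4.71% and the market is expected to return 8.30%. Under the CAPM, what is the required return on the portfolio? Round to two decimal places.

β_P = Σ w_i β_i = 0.23×0.71 + 0.26×0.08 + 0.06×0.58 + 0.19×1.64 + 0.26×1.20 = 0.8425
MRP = 8.30% − 4.71% = 3.59%
E(R_P) = R_f + β_P × MRP = 4.71% + 0.8425 × 3.59% = 7.73%

7.73%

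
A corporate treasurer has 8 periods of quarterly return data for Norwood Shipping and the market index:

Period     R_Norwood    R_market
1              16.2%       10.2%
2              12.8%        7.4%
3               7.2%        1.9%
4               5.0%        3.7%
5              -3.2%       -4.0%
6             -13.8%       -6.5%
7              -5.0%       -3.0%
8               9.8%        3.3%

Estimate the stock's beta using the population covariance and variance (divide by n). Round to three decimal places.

1.694

Mean R_i = (16.2 + 12.8 + 7.2 + 5.0 − 3.2 − 13.8 − 5.0 + 9.8) / 8 = 3.6250%
Mean R_m = (10.2 + 7.4 + 1.9 + 3.7 − 4.0 − 6.5 − 3.0 + 3.3) / 8 = 1.6250%
Σ(R_i − R̄_i)(R_m − R̄_m) = 394.8550  ⇒  Cov = 394.8550 / 8 = 49.3569
Σ(R_m − R̄_m)² = 233.1150  ⇒  Var(R_m) = 233.1150 / 8 = 29.1394
β = Cov / Var(R_m) = 49.3569 / 29.1394 = 1.6938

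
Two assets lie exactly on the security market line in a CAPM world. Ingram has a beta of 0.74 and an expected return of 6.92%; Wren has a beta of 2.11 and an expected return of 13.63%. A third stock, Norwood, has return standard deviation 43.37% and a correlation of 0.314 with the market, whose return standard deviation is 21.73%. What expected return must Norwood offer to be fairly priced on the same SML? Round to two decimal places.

MRP = (13.63% − 6.92%) / (2.11 − 0.74) = 4.8978%
R_f = 6.92% − 0.74 × 4.8978% = 3.2956%
β_Norwood = ρ·σ_i/σ_m = 0.314 × 43.37 / 21.73 = 0.6267
E(R_Norwood) = R_f + β × MRP = 3.2956% + 0.6267 × 4.8978% = 6.37%

6.37%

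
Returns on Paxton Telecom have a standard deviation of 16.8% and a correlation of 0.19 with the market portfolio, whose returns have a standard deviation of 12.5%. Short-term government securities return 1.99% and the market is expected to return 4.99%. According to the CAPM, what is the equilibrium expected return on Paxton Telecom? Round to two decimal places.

2.76%

β = ρ × σ_i / σ_m = 0.19 × 16.8% / 12.5% = 0.2554
MRP = 4.99% − 1.99% = 3.00%
E(R) = 1.99% + 0.2554 × 3.00% = 2.76%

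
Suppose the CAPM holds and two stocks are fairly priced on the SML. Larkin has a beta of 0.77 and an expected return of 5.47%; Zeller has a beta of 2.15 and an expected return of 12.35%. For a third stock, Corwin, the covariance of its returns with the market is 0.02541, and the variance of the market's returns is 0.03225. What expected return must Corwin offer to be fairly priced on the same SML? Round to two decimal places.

5.56%

MRP = (12.35% − 5.47%) / (2.15 − 0.77) = 4.9855%
R_f = 5.47% − 0.77 × 4.9855% = 1.6312%
β_Corwin = Cov / Var(R_m) = 0.02541 / 0.03225 = 0.7879
E(R_Corwin) = R_f + β × MRP = 1.6312% + 0.7879 × 4.9855% = 5.56%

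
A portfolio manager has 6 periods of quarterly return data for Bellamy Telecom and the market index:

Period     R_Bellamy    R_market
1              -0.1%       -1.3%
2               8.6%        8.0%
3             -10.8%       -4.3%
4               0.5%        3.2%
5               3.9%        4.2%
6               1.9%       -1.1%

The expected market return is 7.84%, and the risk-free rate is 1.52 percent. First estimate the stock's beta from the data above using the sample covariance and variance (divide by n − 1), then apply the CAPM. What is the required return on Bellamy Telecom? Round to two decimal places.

9.40%

Mean R_i = (-0.1 + 8.6 − 10.8 + 0.5 + 3.9 + 1.9) / 6 = 0.6667%
Mean R_m = (-1.3 + 8.0 − 4.3 + 3.2 + 4.2 − 1.1) / 6 = 1.4500%
Σ(R_i − R̄_i)(R_m − R̄_m) = 125.4600  ⇒  Cov = 125.4600 / 5 = 25.0920
Σ(R_m − R̄_m)² = 100.6550  ⇒  Var(R_m) = 100.6550 / 5 = 20.1310
β = Cov / Var(R_m) = 25.0920 / 20.1310 = 1.2464
MRP = 7.84% − 1.52% = 6.32%
E(R) = R_f + β × MRP = 1.52% + 1.2464 × 6.32% = 9.40%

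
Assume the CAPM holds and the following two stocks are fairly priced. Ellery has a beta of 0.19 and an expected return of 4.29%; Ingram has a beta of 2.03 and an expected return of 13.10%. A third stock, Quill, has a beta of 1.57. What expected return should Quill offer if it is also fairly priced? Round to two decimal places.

10.90%

MRP (SML slope) = (13.10% − 4.29%) / (2.03 − 0.19) = 8.81% / 1.84 = 4.7880%
R_f (intercept) = 4.29% − 0.19 × 4.7880% = 3.3803%
E(R_Quill) = R_f + β × MRP = 3.3803% + 1.57 × 4.7880% = 10.90%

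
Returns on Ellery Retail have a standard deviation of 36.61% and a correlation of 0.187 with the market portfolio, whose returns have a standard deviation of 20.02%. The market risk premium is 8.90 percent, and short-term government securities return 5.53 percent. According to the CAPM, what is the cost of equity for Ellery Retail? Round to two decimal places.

β = ρ × σ_i / σ_m = 0.187 × 36.61% / 20.02% = 0.3420
E(R) = 5.53% + 0.3420 × 8.90% = 8.57%

8.57%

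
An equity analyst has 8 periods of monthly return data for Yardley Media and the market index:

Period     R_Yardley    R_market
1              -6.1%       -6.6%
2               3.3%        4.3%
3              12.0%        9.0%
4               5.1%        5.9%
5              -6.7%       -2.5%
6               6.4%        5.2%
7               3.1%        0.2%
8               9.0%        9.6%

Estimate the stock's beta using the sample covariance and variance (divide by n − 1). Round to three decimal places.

Mean R_i = (-6.1 + 3.3 + 12.0 + 5.1 − 6.7 + 6.4 + 3.1 + 9.0) / 8 = 3.2625%
Mean R_m = (-6.6 + 4.3 + 9.0 + 5.9 − 2.5 + 5.2 + 0.2 + 9.6) / 8 = 3.1375%
Σ(R_i − R̄_i)(R_m − R̄_m) = 247.7013  ⇒  Cov = 247.7013 / 7 = 35.3859
Σ(R_m − R̄_m)² = 224.5988  ⇒  Var(R_m) = 224.5988 / 7 = 32.0855
β = Cov / Var(R_m) = 35.3859 / 32.0855 = 1.1029

1.103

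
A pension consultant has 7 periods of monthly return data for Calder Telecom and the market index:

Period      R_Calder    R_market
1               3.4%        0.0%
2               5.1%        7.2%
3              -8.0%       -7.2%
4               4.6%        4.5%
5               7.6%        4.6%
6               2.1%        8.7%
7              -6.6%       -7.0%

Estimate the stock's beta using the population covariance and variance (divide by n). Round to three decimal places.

Mean R_i = (3.4 + 5.1 − 8.0 + 4.6 + 7.6 + 2.1 − 6.6) / 7 = 1.1714%
Mean R_m = (0.0 + 7.2 − 7.2 + 4.5 + 4.6 + 8.7 − 7.0) / 7 = 1.5429%
Σ(R_i − R̄_i)(R_m − R̄_m) = 201.7986  ⇒  Cov = 201.7986 / 7 = 28.8284
Σ(R_m − R̄_m)² = 253.1171  ⇒  Var(R_m) = 253.1171 / 7 = 36.1596
β = Cov / Var(R_m) = 28.8284 / 36.1596 = 0.7973

0.797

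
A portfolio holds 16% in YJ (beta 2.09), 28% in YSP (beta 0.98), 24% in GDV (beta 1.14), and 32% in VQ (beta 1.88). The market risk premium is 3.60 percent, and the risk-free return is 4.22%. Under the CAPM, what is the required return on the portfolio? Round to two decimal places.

β_P = Σ w_i β_i = 0.16×2.09 + 0.28×0.98 + 0.24×1.14 + 0.32×1.88 = 1.4840
E(R_P) = R_f + β_P × MRP = 4.22% + 1.4840 × 3.60% = 9.56%

9.56%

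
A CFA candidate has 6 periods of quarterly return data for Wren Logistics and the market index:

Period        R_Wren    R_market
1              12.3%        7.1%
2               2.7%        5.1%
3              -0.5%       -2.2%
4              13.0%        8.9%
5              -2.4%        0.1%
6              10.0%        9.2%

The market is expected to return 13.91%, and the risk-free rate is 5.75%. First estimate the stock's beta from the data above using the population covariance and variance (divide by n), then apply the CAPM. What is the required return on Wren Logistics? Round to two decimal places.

16.24%

Mean R_i = (12.3 + 2.7 − 0.5 + 13.0 − 2.4 + 10.0) / 6 = 5.8500%
Mean R_m = (7.1 + 5.1 − 2.2 + 8.9 + 0.1 + 9.2) / 6 = 4.7000%
Σ(R_i − R̄_i)(R_m − R̄_m) = 144.6900  ⇒  Cov = 144.6900 / 6 = 24.1150
Σ(R_m − R̄_m)² = 112.5800  ⇒  Var(R_m) = 112.5800 / 6 = 18.7633
β = Cov / Var(R_m) = 24.1150 / 18.7633 = 1.2852
MRP = 13.91% − 5.75% = 8.16%
E(R) = R_f + β × MRP = 5.75% + 1.2852 × 8.16% = 16.24%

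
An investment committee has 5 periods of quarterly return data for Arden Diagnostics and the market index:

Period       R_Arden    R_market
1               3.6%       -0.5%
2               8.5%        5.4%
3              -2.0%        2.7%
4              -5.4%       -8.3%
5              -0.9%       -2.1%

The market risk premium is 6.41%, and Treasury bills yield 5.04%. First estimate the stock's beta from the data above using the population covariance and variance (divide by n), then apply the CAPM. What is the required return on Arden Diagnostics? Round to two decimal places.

Mean R_i = (3.6 + 8.5 − 2.0 − 5.4 − 0.9) / 5 = 0.7600%
Mean R_m = (-0.5 + 5.4 + 2.7 − 8.3 − 2.1) / 5 = -0.5600%
Σ(R_i − R̄_i)(R_m − R̄_m) = 87.5380  ⇒  Cov = 87.5380 / 5 = 17.5076
Σ(R_m − R̄_m)² = 108.4320  ⇒  Var(R_m) = 108.4320 / 5 = 21.6864
β = Cov / Var(R_m) = 17.5076 / 21.6864 = 0.8073
E(R) = R_f + β × MRP = 5.04% + 0.8073 × 6.41% = 10.21%

10.21%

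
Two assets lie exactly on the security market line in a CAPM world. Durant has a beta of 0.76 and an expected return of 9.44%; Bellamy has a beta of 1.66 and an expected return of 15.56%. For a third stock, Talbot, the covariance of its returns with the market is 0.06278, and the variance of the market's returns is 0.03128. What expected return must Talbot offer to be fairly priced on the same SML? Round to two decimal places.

MRP = (15.56% − 9.44%) / (1.66 − 0.76) = 6.8000%
R_f = 9.44% − 0.76 × 6.8000% = 4.2720%
β_Talbot = Cov / Var(R_m) = 0.06278 / 0.03128 = 2.0070
E(R_Talbot) = R_f + β × MRP = 4.2720% + 2.0070 × 6.8000% = 17.92%

17.92%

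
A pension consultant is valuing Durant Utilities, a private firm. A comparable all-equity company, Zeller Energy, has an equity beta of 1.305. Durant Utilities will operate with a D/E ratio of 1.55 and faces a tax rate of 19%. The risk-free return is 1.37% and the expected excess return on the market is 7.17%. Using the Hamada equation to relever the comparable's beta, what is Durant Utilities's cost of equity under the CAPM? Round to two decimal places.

β_L = β_U × [1 + (1 − t)(D/E)] = 1.305 × [1 + (1 − 0.19) × 1.55]
    = 1.305 × [1 + 0.81 × 1.55] = 1.305 × 2.2555 = 2.9434
E(R) = R_f + β_L × MRP = 1.37% + 2.9434 × 7.17% = 22.47%

22.47%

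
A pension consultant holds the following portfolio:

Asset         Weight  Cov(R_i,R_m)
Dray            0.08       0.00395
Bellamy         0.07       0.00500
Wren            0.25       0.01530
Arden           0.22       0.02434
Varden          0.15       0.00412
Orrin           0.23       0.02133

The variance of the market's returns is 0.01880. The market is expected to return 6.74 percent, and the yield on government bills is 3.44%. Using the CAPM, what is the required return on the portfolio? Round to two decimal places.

6.14%

β_Dray = 0.00395 / 0.01880 = 0.2101
β_Bellamy = 0.00500 / 0.01880 = 0.2660
β_Wren = 0.01530 / 0.01880 = 0.8138
β_Arden = 0.02434 / 0.01880 = 1.2947
β_Varden = 0.00412 / 0.01880 = 0.2191
β_Orrin = 0.02133 / 0.01880 = 1.1346
β_P = Σ w_i β_i = 0.08×0.2101 + 0.07×0.2660 + 0.25×0.8138 + 0.22×1.2947 + 0.15×0.2191 + 0.23×1.1346 = 0.8175
MRP = 6.74% − 3.44% = 3.30%
E(R_P) = R_f + β_P × MRP = 3.44% + 0.8175 × 3.30% = 6.14%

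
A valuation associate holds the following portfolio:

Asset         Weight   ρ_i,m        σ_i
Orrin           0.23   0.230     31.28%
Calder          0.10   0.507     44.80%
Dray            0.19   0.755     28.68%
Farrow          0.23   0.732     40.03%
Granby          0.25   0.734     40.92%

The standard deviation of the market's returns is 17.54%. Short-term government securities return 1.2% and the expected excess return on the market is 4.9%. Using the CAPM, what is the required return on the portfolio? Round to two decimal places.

β_Orrin = 0.230 × 31.28% / 17.54% = 0.4102
β_Calder = 0.507 × 44.80% / 17.54% = 1.2950
β_Dray = 0.755 × 28.68% / 17.54% = 1.2345
β_Farrow = 0.732 × 40.03% / 17.54% = 1.6706
β_Granby = 0.734 × 40.92% / 17.54% = 1.7124
β_P = Σ w_i β_i = 0.23×0.4102 + 0.10×1.2950 + 0.19×1.2345 + 0.23×1.6706 + 0.25×1.7124 = 1.2707
E(R_P) = R_f + β_P × MRP = 1.2% + 1.2707 × 4.9% = 7.43%

7.43%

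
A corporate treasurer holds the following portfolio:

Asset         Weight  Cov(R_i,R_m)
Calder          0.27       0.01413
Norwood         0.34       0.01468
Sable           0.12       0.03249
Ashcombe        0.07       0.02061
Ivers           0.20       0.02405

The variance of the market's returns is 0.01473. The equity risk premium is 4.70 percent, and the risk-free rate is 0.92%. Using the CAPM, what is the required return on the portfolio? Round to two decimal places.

β_Calder = 0.01413 / 0.01473 = 0.9593
β_Norwood = 0.01468 / 0.01473 = 0.9966
β_Sable = 0.03249 / 0.01473 = 2.2057
β_Ashcombe = 0.02061 / 0.01473 = 1.3992
β_Ivers = 0.02405 / 0.01473 = 1.6327
β_P = Σ w_i β_i = 0.27×0.9593 + 0.34×0.9966 + 0.12×2.2057 + 0.07×1.3992 + 0.20×1.6327 = 1.2870
E(R_P) = R_f + β_P × MRP = 0.92% + 1.2870 × 4.70% = 6.97%

6.97%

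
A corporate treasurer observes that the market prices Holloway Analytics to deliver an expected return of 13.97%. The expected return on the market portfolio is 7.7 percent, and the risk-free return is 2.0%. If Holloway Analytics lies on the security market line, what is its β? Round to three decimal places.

MRP = 7.7% − 2.0% = 5.70%
β = (E(R) − R_f) / MRP = (13.97% − 2.0%) / 5.7% = 11.97% / 5.7% = 2.100

2.100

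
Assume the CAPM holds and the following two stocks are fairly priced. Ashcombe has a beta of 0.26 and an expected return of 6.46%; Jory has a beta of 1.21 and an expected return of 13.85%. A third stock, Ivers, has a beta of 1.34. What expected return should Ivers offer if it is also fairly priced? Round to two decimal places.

MRP (SML slope) = (13.85% − 6.46%) / (1.21 − 0.26) = 7.39% / 0.95 = 7.7789%
R_f (intercept) = 6.46% − 0.26 × 7.7789% = 4.4375%
E(R_Ivers) = R_f + β × MRP = 4.4375% + 1.34 × 7.7789% = 14.86%

14.86%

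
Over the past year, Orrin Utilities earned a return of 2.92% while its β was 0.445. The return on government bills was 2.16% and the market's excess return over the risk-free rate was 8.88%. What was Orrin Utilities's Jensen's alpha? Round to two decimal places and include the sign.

CAPM benchmark = R_f + β(R_m − R_f) = 2.16% + 0.445 × 8.88% = 6.11160%
α = actual − benchmark = 2.92% − 6.11160% = -3.19%

-3.19%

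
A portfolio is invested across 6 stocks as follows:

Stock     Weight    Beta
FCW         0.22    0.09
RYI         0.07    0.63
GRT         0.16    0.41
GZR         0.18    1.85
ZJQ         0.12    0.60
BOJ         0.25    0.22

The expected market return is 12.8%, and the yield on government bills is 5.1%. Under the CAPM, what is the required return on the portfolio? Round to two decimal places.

9.64%

β_P = Σ w_i β_i = 0.22×0.09 + 0.07×0.63 + 0.16×0.41 + 0.18×1.85 + 0.12×0.60 + 0.25×0.22 = 0.5895
MRP = 12.8% − 5.1% = 7.70%
E(R_P) = R_f + β_P × MRP = 5.1% + 0.5895 × 7.7% = 9.64%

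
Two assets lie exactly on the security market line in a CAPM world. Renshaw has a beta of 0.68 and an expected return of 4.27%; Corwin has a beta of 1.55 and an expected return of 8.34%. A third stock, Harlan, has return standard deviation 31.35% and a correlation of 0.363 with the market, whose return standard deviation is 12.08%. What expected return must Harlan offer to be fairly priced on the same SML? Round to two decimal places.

5.50%

MRP = (8.34% − 4.27%) / (1.55 − 0.68) = 4.6782%
R_f = 4.27% − 0.68 × 4.6782% = 1.0888%
β_Harlan = ρ·σ_i/σ_m = 0.363 × 31.35 / 12.08 = 0.9421
E(R_Harlan) = R_f + β × MRP = 1.0888% + 0.9421 × 4.6782% = 5.50%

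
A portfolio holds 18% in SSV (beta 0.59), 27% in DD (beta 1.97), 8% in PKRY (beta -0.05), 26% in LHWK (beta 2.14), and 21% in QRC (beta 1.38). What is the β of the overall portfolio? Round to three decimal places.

β_P = Σ w_i β_i = 0.18×0.59 + 0.27×1.97 + 0.08×-0.05 + 0.26×2.14 + 0.21×1.38 = 1.4803

1.480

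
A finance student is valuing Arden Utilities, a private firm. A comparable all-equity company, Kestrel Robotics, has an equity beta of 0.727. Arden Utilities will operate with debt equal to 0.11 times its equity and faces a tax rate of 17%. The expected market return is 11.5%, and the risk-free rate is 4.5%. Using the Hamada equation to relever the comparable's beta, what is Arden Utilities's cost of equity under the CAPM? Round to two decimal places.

β_L = β_U × [1 + (1 − t)(D/E)] = 0.727 × [1 + (1 − 0.17) × 0.11]
    = 0.727 × [1 + 0.83 × 0.11] = 0.727 × 1.0913 = 0.7934
MRP = 11.5% − 4.5% = 7.00%
E(R) = R_f + β_L × MRP = 4.5% + 0.7934 × 7.0% = 10.05%

10.05%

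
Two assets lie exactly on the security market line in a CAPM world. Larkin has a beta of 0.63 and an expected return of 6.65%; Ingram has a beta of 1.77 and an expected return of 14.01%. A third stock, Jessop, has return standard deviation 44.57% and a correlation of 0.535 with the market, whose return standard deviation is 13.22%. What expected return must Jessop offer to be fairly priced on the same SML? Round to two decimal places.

MRP = (14.01% − 6.65%) / (1.77 − 0.63) = 6.4561%
R_f = 6.65% − 0.63 × 6.4561% = 2.5827%
β_Jessop = ρ·σ_i/σ_m = 0.535 × 44.57 / 13.22 = 1.8037
E(R_Jessop) = R_f + β × MRP = 2.5827% + 1.8037 × 6.4561% = 14.23%

14.23%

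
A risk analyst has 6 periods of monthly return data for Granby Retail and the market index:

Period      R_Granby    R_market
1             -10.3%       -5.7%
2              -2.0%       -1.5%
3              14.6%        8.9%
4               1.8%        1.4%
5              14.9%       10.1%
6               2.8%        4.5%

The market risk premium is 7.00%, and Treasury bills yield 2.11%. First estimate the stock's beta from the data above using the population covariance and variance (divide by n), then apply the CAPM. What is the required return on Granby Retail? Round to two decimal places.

13.14%

Mean R_i = (-10.3 − 2.0 + 14.6 + 1.8 + 14.9 + 2.8) / 6 = 3.6333%
Mean R_m = (-5.7 − 1.5 + 8.9 + 1.4 + 10.1 + 4.5) / 6 = 2.9500%
Σ(R_i − R̄_i)(R_m − R̄_m) = 292.9500  ⇒  Cov = 292.9500 / 6 = 48.8250
Σ(R_m − R̄_m)² = 185.9550  ⇒  Var(R_m) = 185.9550 / 6 = 30.9925
β = Cov / Var(R_m) = 48.8250 / 30.9925 = 1.5754
E(R) = R_f + β × MRP = 2.11% + 1.5754 × 7.00% = 13.14%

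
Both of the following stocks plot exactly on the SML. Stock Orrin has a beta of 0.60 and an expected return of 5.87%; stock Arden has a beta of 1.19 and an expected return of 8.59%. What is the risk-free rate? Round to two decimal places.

3.10%

Both satisfy E(R) = R_f + β·MRP, so the slope of the SML is
MRP = (8.59% − 5.87%) / (1.19 − 0.60) = 2.72% / 0.59 = 4.6102%
R_f = E(R_Orrin) − β_Orrin·MRP = 5.87% − 0.60 × 4.6102% = 3.1039%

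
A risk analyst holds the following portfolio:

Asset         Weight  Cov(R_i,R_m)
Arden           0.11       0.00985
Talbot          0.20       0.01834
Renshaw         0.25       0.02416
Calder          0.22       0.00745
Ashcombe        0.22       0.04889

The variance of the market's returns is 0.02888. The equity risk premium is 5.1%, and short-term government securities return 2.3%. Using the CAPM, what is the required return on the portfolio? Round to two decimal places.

β_Arden = 0.00985 / 0.02888 = 0.3411
β_Talbot = 0.01834 / 0.02888 = 0.6350
β_Renshaw = 0.02416 / 0.02888 = 0.8366
β_Calder = 0.00745 / 0.02888 = 0.2580
β_Ashcombe = 0.04889 / 0.02888 = 1.6929
β_P = Σ w_i β_i = 0.11×0.3411 + 0.20×0.6350 + 0.25×0.8366 + 0.22×0.2580 + 0.22×1.6929 = 0.8029
E(R_P) = R_f + β_P × MRP = 2.3% + 0.8029 × 5.1% = 6.39%

6.39%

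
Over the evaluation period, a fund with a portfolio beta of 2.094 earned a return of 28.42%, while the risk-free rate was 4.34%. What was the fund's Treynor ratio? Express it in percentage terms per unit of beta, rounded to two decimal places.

Treynor = (R_P − R_f) / β_P = (28.42% − 4.34%) / 2.0940 = 24.08% / 2.0940 = 11.50%

11.50%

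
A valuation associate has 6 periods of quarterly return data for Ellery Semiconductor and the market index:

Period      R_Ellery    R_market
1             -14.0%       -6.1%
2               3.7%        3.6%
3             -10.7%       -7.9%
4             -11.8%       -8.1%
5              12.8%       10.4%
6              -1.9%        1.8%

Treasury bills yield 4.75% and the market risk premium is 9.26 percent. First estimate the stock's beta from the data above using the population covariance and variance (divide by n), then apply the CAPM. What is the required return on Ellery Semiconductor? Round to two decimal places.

Mean R_i = (-14.0 + 3.7 − 10.7 − 11.8 + 12.8 − 1.9) / 6 = -3.6500%
Mean R_m = (-6.1 + 3.6 − 7.9 − 8.1 + 10.4 + 1.8) / 6 = -1.0500%
Σ(R_i − R̄_i)(R_m − R̄_m) = 385.5350  ⇒  Cov = 385.5350 / 6 = 64.2558
Σ(R_m − R̄_m)² = 282.9750  ⇒  Var(R_m) = 282.9750 / 6 = 47.1625
β = Cov / Var(R_m) = 64.2558 / 47.1625 = 1.3624
E(R) = R_f + β × MRP = 4.75% + 1.3624 × 9.26% = 17.37%

17.37%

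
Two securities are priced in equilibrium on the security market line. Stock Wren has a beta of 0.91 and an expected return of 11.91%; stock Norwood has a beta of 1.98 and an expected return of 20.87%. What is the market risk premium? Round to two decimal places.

Both satisfy E(R) = R_f + β·MRP, so the slope of the SML is
MRP = (20.87% − 11.91%) / (1.98 − 0.91) = 8.96% / 1.07 = 8.3738%

8.37%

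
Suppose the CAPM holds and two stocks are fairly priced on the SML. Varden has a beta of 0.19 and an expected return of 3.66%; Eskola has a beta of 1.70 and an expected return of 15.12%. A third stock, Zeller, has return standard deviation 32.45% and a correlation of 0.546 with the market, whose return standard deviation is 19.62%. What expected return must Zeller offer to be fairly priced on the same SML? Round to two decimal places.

9.07%

MRP = (15.12% − 3.66%) / (1.70 − 0.19) = 7.5894%
R_f = 3.66% − 0.19 × 7.5894% = 2.2180%
β_Zeller = ρ·σ_i/σ_m = 0.546 × 32.45 / 19.62 = 0.9030
E(R_Zeller) = R_f + β × MRP = 2.2180% + 0.9030 × 7.5894% = 9.07%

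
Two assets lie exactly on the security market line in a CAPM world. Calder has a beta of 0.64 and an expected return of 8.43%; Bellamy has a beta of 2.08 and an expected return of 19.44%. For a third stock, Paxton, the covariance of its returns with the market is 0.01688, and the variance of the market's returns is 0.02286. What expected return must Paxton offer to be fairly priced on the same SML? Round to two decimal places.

MRP = (19.44% − 8.43%) / (2.08 − 0.64) = 7.6458%
R_f = 8.43% − 0.64 × 7.6458% = 3.5367%
β_Paxton = Cov / Var(R_m) = 0.01688 / 0.02286 = 0.7384
E(R_Paxton) = R_f + β × MRP = 3.5367% + 0.7384 × 7.6458% = 9.18%

9.18%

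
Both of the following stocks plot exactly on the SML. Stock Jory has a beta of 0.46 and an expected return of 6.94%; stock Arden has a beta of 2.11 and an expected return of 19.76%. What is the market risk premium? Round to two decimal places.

7.77%

Both satisfy E(R) = R_f + β·MRP, so the slope of the SML is
MRP = (19.76% − 6.94%) / (2.11 − 0.46) = 12.82% / 1.65 = 7.7697%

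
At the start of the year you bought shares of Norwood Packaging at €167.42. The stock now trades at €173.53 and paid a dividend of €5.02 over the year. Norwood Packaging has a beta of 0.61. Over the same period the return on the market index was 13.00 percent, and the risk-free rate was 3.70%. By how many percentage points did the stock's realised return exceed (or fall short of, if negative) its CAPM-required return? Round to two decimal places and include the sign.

-2.73%

Realised HPR = (P1 + D1 − P0) / P0 = (173.53 + 5.02 − 167.42) / 167.42 = 11.13 / 167.42 = 6.6480%
MRP = 13.00% − 3.70% = 9.30%
CAPM required = R_f + β·MRP = 3.70% + 0.61 × 9.30% = 9.3730%
α = realised − required = 6.6480% − 9.3730% = -2.73%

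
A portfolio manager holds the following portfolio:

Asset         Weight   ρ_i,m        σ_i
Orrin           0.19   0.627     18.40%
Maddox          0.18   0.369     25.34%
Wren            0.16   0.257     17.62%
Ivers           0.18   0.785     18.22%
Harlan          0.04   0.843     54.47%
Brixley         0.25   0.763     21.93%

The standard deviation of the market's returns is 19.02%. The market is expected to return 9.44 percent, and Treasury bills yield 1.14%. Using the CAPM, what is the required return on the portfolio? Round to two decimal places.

6.90%

β_Orrin = 0.627 × 18.40% / 19.02% = 0.6066
β_Maddox = 0.369 × 25.34% / 19.02% = 0.4916
β_Wren = 0.257 × 17.62% / 19.02% = 0.2381
β_Ivers = 0.785 × 18.22% / 19.02% = 0.7520
β_Harlan = 0.843 × 54.47% / 19.02% = 2.4142
β_Brixley = 0.763 × 21.93% / 19.02% = 0.8797
β_P = Σ w_i β_i = 0.19×0.6066 + 0.18×0.4916 + 0.16×0.2381 + 0.18×0.7520 + 0.04×2.4142 + 0.25×0.8797 = 0.6937
MRP = 9.44% − 1.14% = 8.30%
E(R_P) = R_f + β_P × MRP = 1.14% + 0.6937 × 8.30% = 6.90%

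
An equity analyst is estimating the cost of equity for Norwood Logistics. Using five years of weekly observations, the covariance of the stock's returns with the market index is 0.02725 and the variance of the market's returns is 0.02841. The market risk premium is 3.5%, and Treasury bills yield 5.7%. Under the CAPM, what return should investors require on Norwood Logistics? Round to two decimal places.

β = Cov(R_i, R_m) / Var(R_m) = 0.02725 / 0.02841 = 0.9592
E(R) = R_f + β × MRP = 5.7% + 0.9592 × 3.5% = 9.06%

9.06%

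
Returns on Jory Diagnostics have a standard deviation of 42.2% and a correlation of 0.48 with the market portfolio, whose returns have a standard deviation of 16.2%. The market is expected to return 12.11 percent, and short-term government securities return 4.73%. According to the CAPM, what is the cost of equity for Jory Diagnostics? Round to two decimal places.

13.96%

β = ρ × σ_i / σ_m = 0.48 × 42.2% / 16.2% = 1.2504
MRP = 12.11% − 4.73% = 7.38%
E(R) = 4.73% + 1.2504 × 7.38% = 13.96%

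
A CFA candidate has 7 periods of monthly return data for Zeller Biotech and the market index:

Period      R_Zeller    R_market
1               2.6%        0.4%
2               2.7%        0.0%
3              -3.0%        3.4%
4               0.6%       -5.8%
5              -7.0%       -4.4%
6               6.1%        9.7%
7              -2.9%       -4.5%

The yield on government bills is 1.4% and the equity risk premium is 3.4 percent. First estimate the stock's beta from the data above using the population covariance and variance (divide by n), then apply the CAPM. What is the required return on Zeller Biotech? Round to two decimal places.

3.12%

Mean R_i = (2.6 + 2.7 − 3.0 + 0.6 − 7.0 + 6.1 − 2.9) / 7 = -0.1286%
Mean R_m = (0.4 + 0.0 + 3.4 − 5.8 − 4.4 + 9.7 − 4.5) / 7 = -0.1714%
Σ(R_i − R̄_i)(R_m − R̄_m) = 90.2257  ⇒  Cov = 90.2257 / 7 = 12.8894
Σ(R_m − R̄_m)² = 178.8543  ⇒  Var(R_m) = 178.8543 / 7 = 25.5506
β = Cov / Var(R_m) = 12.8894 / 25.5506 = 0.5045
E(R) = R_f + β × MRP = 1.4% + 0.5045 × 3.4% = 3.12%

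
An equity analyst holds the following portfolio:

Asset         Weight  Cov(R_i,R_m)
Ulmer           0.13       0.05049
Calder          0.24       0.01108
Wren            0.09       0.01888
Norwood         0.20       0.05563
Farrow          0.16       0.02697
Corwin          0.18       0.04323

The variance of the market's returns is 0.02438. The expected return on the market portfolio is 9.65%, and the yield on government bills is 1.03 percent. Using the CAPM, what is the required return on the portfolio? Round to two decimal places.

13.10%

β_Ulmer = 0.05049 / 0.02438 = 2.0710
β_Calder = 0.01108 / 0.02438 = 0.4545
β_Wren = 0.01888 / 0.02438 = 0.7744
β_Norwood = 0.05563 / 0.02438 = 2.2818
β_Farrow = 0.02697 / 0.02438 = 1.1062
β_Corwin = 0.04323 / 0.02438 = 1.7732
β_P = Σ w_i β_i = 0.13×2.0710 + 0.24×0.4545 + 0.09×0.7744 + 0.20×2.2818 + 0.16×1.1062 + 0.18×1.7732 = 1.4005
MRP = 9.65% − 1.03% = 8.62%
E(R_P) = R_f + β_P × MRP = 1.03% + 1.4005 × 8.62% = 13.10%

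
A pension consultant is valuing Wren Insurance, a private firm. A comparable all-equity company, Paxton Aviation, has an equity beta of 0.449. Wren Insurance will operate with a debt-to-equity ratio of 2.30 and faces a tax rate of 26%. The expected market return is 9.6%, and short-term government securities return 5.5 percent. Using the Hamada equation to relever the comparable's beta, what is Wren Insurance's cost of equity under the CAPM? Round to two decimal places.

10.47%

β_L = β_U × [1 + (1 − t)(D/E)] = 0.449 × [1 + (1 − 0.26) × 2.30]
    = 0.449 × [1 + 0.74 × 2.30] = 0.449 × 2.7020 = 1.2132
MRP = 9.6% − 5.5% = 4.10%
E(R) = R_f + β_L × MRP = 5.5% + 1.2132 × 4.1% = 10.47%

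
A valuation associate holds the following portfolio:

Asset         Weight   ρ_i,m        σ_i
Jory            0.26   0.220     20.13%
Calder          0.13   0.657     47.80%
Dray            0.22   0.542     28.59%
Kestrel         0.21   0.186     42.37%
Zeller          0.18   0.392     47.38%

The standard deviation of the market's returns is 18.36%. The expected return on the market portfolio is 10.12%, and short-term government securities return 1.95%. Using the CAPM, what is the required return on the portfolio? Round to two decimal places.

8.02%

β_Jory = 0.220 × 20.13% / 18.36% = 0.2412
β_Calder = 0.657 × 47.80% / 18.36% = 1.7105
β_Dray = 0.542 × 28.59% / 18.36% = 0.8440
β_Kestrel = 0.186 × 42.37% / 18.36% = 0.4292
β_Zeller = 0.392 × 47.38% / 18.36% = 1.0116
β_P = Σ w_i β_i = 0.26×0.2412 + 0.13×1.7105 + 0.22×0.8440 + 0.21×0.4292 + 0.18×1.0116 = 0.7430
MRP = 10.12% − 1.95% = 8.17%
E(R_P) = R_f + β_P × MRP = 1.95% + 0.7430 × 8.17% = 8.02%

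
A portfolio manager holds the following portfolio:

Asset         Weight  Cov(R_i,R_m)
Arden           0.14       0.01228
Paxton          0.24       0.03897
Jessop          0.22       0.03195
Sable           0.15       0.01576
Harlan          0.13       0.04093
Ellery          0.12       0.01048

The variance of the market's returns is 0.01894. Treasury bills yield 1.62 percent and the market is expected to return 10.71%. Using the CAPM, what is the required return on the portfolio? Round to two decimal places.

β_Arden = 0.01228 / 0.01894 = 0.6484
β_Paxton = 0.03897 / 0.01894 = 2.0576
β_Jessop = 0.03195 / 0.01894 = 1.6869
β_Sable = 0.01576 / 0.01894 = 0.8321
β_Harlan = 0.04093 / 0.01894 = 2.1610
β_Ellery = 0.01048 / 0.01894 = 0.5533
β_P = Σ w_i β_i = 0.14×0.6484 + 0.24×2.0576 + 0.22×1.6869 + 0.15×0.8321 + 0.13×2.1610 + 0.12×0.5533 = 1.4279
MRP = 10.71% − 1.62% = 9.09%
E(R_P) = R_f + β_P × MRP = 1.62% + 1.4279 × 9.09% = 14.60%

14.60%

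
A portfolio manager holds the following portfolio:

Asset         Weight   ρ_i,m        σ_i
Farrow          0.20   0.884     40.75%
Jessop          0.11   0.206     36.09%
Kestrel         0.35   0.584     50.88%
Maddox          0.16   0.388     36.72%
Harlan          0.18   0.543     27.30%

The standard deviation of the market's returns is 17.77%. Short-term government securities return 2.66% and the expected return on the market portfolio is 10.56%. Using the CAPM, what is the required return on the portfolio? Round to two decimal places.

β_Farrow = 0.884 × 40.75% / 17.77% = 2.0272
β_Jessop = 0.206 × 36.09% / 17.77% = 0.4184
β_Kestrel = 0.584 × 50.88% / 17.77% = 1.6721
β_Maddox = 0.388 × 36.72% / 17.77% = 0.8018
β_Harlan = 0.543 × 27.30% / 17.77% = 0.8342
β_P = Σ w_i β_i = 0.20×2.0272 + 0.11×0.4184 + 0.35×1.6721 + 0.16×0.8018 + 0.18×0.8342 = 1.3151
MRP = 10.56% − 2.66% = 7.90%
E(R_P) = R_f + β_P × MRP = 2.66% + 1.3151 × 7.90% = 13.05%

13.05%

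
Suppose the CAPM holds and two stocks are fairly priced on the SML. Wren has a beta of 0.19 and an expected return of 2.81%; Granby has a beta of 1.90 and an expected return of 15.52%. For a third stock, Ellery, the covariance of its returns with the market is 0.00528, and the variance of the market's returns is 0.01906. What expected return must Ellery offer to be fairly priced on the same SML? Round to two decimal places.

MRP = (15.52% − 2.81%) / (1.90 − 0.19) = 7.4327%
R_f = 2.81% − 0.19 × 7.4327% = 1.3978%
β_Ellery = Cov / Var(R_m) = 0.00528 / 0.01906 = 0.2770
E(R_Ellery) = R_f + β × MRP = 1.3978% + 0.2770 × 7.4327% = 3.46%

3.46%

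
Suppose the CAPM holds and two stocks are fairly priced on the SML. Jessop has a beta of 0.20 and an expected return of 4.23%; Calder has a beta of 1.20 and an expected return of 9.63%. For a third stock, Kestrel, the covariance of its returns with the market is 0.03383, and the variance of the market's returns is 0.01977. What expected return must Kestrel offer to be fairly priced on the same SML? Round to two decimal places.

12.39%

MRP = (9.63% − 4.23%) / (1.20 − 0.20) = 5.4000%
R_f = 4.23% − 0.20 × 5.4000% = 3.1500%
β_Kestrel = Cov / Var(R_m) = 0.03383 / 0.01977 = 1.7112
E(R_Kestrel) = R_f + β × MRP = 3.1500% + 1.7112 × 5.4000% = 12.39%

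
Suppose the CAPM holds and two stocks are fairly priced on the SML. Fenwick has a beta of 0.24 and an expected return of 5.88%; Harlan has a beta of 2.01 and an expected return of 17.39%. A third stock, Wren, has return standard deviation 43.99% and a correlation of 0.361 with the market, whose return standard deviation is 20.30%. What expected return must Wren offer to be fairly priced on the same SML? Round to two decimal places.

MRP = (17.39% − 5.88%) / (2.01 − 0.24) = 6.5028%
R_f = 5.88% − 0.24 × 6.5028% = 4.3193%
β_Wren = ρ·σ_i/σ_m = 0.361 × 43.99 / 20.30 = 0.7823
E(R_Wren) = R_f + β × MRP = 4.3193% + 0.7823 × 6.5028% = 9.41%

9.41%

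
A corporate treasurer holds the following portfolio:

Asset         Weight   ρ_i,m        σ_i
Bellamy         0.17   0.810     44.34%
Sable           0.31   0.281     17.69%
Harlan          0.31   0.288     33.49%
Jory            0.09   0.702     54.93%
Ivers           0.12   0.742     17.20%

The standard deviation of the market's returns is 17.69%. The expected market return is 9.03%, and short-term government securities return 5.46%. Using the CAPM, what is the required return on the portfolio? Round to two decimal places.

β_Bellamy = 0.810 × 44.34% / 17.69% = 2.0303
β_Sable = 0.281 × 17.69% / 17.69% = 0.2810
β_Harlan = 0.288 × 33.49% / 17.69% = 0.5452
β_Jory = 0.702 × 54.93% / 17.69% = 2.1798
β_Ivers = 0.742 × 17.20% / 17.69% = 0.7214
β_P = Σ w_i β_i = 0.17×2.0303 + 0.31×0.2810 + 0.31×0.5452 + 0.09×2.1798 + 0.12×0.7214 = 0.8840
MRP = 9.03% − 5.46% = 3.57%
E(R_P) = R_f + β_P × MRP = 5.46% + 0.8840 × 3.57% = 8.62%

8.62%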